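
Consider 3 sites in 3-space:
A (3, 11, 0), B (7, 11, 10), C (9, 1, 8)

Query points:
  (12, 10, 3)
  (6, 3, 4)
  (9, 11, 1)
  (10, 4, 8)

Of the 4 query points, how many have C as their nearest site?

2

(12, 10, 3) — d² to each: A:91, B:75, C:115 → nearest is B
(6, 3, 4) — d² to each: A:89, B:101, C:29 → nearest is C
(9, 11, 1) — d² to each: A:37, B:85, C:149 → nearest is A
(10, 4, 8) — d² to each: A:162, B:62, C:10 → nearest is C
2 of the 4 points have C as nearest.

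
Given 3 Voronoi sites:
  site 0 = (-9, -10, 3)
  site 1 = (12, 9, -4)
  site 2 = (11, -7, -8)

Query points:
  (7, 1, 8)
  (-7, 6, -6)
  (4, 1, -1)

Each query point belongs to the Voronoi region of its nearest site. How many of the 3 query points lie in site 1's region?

2

(7, 1, 8) — d² to each: site 0:402, site 1:233, site 2:336 → nearest is site 1
(-7, 6, -6) — d² to each: site 0:341, site 1:374, site 2:497 → nearest is site 0
(4, 1, -1) — d² to each: site 0:306, site 1:137, site 2:162 → nearest is site 1
2 of the 3 points have site 1 as nearest.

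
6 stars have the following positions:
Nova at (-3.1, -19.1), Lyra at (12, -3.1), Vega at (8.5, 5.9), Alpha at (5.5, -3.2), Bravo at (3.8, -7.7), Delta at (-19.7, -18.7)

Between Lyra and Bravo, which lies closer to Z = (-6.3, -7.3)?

Compare squared distances:
d²(Z, Lyra) = (-6.3−12)² + (-7.3−(-3.1))² = 334.89 + 17.64 = 352.53
d²(Z, Bravo) = (-6.3−3.8)² + (-7.3−(-7.7))² = 102.01 + 0.16 = 102.17
352.53 > 102.17, so Bravo is closer.

Bravo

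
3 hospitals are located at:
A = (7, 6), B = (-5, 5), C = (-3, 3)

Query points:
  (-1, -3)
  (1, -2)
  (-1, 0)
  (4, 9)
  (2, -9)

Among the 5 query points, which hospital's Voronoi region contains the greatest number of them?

(-1, -3) — d² to each: A:145, B:80, C:40 → nearest is C
(1, -2) — d² to each: A:100, B:85, C:41 → nearest is C
(-1, 0) — d² to each: A:100, B:41, C:13 → nearest is C
(4, 9) — d² to each: A:18, B:97, C:85 → nearest is A
(2, -9) — d² to each: A:250, B:245, C:169 → nearest is C
Tally — A:1, C:4. C captures the most (4).

C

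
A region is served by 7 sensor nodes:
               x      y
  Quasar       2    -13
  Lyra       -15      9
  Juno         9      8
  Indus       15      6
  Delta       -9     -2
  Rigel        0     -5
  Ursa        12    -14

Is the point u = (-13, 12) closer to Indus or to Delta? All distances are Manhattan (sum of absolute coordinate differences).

Delta

d(u, Indus) = |-13−15| + |12−6| = 28 + 6 = 34
d(u, Delta) = |-13−(-9)| + |12−(-2)| = 4 + 14 = 18
34 > 18, so Delta is closer.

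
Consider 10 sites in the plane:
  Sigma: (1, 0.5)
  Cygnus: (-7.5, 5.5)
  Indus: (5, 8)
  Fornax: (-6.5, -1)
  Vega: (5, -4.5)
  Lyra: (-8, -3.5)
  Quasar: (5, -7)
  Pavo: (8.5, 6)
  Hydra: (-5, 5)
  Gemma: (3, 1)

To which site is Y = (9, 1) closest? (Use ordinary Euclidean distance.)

Pavo

Squared Euclidean distances:
d²(Y, Sigma) = (9−1)² + (1−0.5)² = 64 + 0.25 = 64.25
d²(Y, Cygnus) = (9−(-7.5))² + (1−5.5)² = 272.25 + 20.25 = 292.5
d²(Y, Indus) = (9−5)² + (1−8)² = 16 + 49 = 65
d²(Y, Fornax) = (9−(-6.5))² + (1−(-1))² = 240.25 + 4 = 244.25
d²(Y, Vega) = (9−5)² + (1−(-4.5))² = 16 + 30.25 = 46.25
d²(Y, Lyra) = (9−(-8))² + (1−(-3.5))² = 289 + 20.25 = 309.25
d²(Y, Quasar) = (9−5)² + (1−(-7))² = 16 + 64 = 80
d²(Y, Pavo) = (9−8.5)² + (1−6)² = 0.25 + 25 = 25.25
d²(Y, Hydra) = (9−(-5))² + (1−5)² = 196 + 16 = 212
d²(Y, Gemma) = (9−3)² + (1−1)² = 36 + 0 = 36
Minimum is at Pavo.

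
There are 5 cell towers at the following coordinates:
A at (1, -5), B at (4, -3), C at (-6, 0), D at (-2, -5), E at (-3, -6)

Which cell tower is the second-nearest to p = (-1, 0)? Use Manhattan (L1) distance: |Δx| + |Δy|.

D

d(p,A) = |-1−1| + |0−(-5)| = 2 + 5 = 7
d(p,B) = |-1−4| + |0−(-3)| = 5 + 3 = 8
d(p,C) = |-1−(-6)| + |0−0| = 5 + 0 = 5
d(p,D) = |-1−(-2)| + |0−(-5)| = 1 + 5 = 6
d(p,E) = |-1−(-3)| + |0−(-6)| = 2 + 6 = 8
Sorted ascending: C, D, A, … — the second-nearest is D.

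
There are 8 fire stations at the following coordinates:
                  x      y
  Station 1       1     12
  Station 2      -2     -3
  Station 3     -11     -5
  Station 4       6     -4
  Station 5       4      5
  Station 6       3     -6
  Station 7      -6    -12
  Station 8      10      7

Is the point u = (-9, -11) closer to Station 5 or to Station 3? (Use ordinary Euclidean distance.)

Station 3

Compare squared distances:
d²(u, Station 5) = (-9−4)² + (-11−5)² = 169 + 256 = 425
d²(u, Station 3) = (-9−(-11))² + (-11−(-5))² = 4 + 36 = 40
425 > 40, so Station 3 is closer.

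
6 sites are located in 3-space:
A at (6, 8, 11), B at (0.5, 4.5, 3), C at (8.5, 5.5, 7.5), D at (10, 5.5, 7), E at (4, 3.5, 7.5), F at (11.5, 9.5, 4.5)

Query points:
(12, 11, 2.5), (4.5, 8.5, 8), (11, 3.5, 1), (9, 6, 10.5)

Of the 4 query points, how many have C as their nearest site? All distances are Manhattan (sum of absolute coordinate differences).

1

(12, 11, 2.5) — d to each: A:17.5, B:18.5, C:14, D:12, E:20.5, F:4 → nearest is F
(4.5, 8.5, 8) — d to each: A:5, B:13, C:7.5, D:9.5, E:6, F:11.5 → nearest is A
(11, 3.5, 1) — d to each: A:19.5, B:13.5, C:11, D:9, E:13.5, F:10 → nearest is D
(9, 6, 10.5) — d to each: A:5.5, B:17.5, C:4, D:5, E:10.5, F:12 → nearest is C
1 of the 4 points has C as nearest.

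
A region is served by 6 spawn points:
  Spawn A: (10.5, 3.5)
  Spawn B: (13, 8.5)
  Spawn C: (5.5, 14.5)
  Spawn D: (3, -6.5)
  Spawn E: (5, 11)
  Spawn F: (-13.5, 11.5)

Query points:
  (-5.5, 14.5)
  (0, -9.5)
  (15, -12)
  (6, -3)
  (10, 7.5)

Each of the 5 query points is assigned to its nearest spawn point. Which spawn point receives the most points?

Spawn D

(-5.5, 14.5) — d² to each: Spawn A:377, Spawn B:378.25, Spawn C:121, Spawn D:513.25, Spawn E:122.5, Spawn F:73 → nearest is Spawn F
(0, -9.5) — d² to each: Spawn A:279.25, Spawn B:493, Spawn C:606.25, Spawn D:18, Spawn E:445.25, Spawn F:623.25 → nearest is Spawn D
(15, -12) — d² to each: Spawn A:260.5, Spawn B:424.25, Spawn C:792.5, Spawn D:174.25, Spawn E:629, Spawn F:1364.5 → nearest is Spawn D
(6, -3) — d² to each: Spawn A:62.5, Spawn B:181.25, Spawn C:306.5, Spawn D:21.25, Spawn E:197, Spawn F:590.5 → nearest is Spawn D
(10, 7.5) — d² to each: Spawn A:16.25, Spawn B:10, Spawn C:69.25, Spawn D:245, Spawn E:37.25, Spawn F:568.25 → nearest is Spawn B
Tally — Spawn B:1, Spawn D:3, Spawn F:1. Spawn D captures the most (3).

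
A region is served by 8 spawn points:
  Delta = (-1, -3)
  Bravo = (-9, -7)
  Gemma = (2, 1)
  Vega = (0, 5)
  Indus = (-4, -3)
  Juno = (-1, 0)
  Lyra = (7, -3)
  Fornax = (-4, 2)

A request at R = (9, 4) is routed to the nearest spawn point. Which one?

Lyra

Compare squared distances (the ordering matches that of the actual distances):
d²(R, Delta) = 100 + 49 = 149
d²(R, Bravo) = 324 + 121 = 445
d²(R, Gemma) = 49 + 9 = 58
d²(R, Vega) = 81 + 1 = 82
d²(R, Indus) = 169 + 49 = 218
d²(R, Juno) = 100 + 16 = 116
d²(R, Lyra) = 4 + 49 = 53
d²(R, Fornax) = 169 + 4 = 173
Lyra is nearest.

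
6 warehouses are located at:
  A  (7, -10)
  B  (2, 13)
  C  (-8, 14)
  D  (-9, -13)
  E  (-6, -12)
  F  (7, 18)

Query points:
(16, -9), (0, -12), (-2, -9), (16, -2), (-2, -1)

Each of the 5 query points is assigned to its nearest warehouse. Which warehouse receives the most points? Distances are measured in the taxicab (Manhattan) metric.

(16, -9) — d to each: A:10, B:36, C:47, D:29, E:25, F:36 → nearest is A
(0, -12) — d to each: A:9, B:27, C:34, D:10, E:6, F:37 → nearest is E
(-2, -9) — d to each: A:10, B:26, C:29, D:11, E:7, F:36 → nearest is E
(16, -2) — d to each: A:17, B:29, C:40, D:36, E:32, F:29 → nearest is A
(-2, -1) — d to each: A:18, B:18, C:21, D:19, E:15, F:28 → nearest is E
Tally — A:2, E:3. E captures the most (3).

E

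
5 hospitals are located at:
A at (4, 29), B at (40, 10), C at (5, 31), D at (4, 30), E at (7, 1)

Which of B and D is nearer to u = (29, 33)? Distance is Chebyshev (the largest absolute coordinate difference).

B

d(u,B) = max(11, 23) = 23
d(u,D) = max(25, 3) = 25
23 < 25, so B is closer.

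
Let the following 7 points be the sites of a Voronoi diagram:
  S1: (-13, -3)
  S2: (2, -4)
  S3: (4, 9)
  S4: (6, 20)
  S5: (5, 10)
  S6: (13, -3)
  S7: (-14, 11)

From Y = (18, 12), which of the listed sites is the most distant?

Squared Euclidean distances:
|YS1|² = (18−(-13))² + (12−(-3))² = 961 + 225 = 1186
|YS2|² = (18−2)² + (12−(-4))² = 256 + 256 = 512
|YS3|² = (18−4)² + (12−9)² = 196 + 9 = 205
|YS4|² = (18−6)² + (12−20)² = 144 + 64 = 208
|YS5|² = (18−5)² + (12−10)² = 169 + 4 = 173
|YS6|² = (18−13)² + (12−(-3))² = 25 + 225 = 250
|YS7|² = (18−(-14))² + (12−11)² = 1024 + 1 = 1025
The largest is to S1.

S1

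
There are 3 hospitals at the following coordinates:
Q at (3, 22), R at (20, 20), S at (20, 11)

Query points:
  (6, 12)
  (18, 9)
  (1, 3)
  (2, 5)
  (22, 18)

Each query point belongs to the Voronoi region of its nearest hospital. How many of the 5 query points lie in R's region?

1

(6, 12) — d² to each: Q:109, R:260, S:197 → nearest is Q
(18, 9) — d² to each: Q:394, R:125, S:8 → nearest is S
(1, 3) — d² to each: Q:365, R:650, S:425 → nearest is Q
(2, 5) — d² to each: Q:290, R:549, S:360 → nearest is Q
(22, 18) — d² to each: Q:377, R:8, S:53 → nearest is R
1 of the 5 points has R as nearest.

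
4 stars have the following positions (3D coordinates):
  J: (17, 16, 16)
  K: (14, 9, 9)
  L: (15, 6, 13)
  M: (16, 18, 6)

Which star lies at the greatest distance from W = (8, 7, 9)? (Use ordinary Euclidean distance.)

J

Compare squared distances (the ordering matches that of the actual distances):
|WJ|² = (8−17)² + (7−16)² + (9−16)² = 81 + 81 + 49 = 211
|WK|² = (8−14)² + (7−9)² + (9−9)² = 36 + 4 + 0 = 40
|WL|² = (8−15)² + (7−6)² + (9−13)² = 49 + 1 + 16 = 66
|WM|² = (8−16)² + (7−18)² + (9−6)² = 64 + 121 + 9 = 194
The largest is to J.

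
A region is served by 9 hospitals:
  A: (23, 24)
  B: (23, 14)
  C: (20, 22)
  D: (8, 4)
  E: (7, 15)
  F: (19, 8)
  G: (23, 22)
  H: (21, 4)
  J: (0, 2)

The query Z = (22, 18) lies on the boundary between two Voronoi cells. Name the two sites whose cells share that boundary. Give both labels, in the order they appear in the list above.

B and G

Squared distances from Z to each site:
|ZA|² = 1 + 36 = 37
|ZB|² = 1 + 16 = 17
|ZC|² = 4 + 16 = 20
|ZD|² = 196 + 196 = 392
|ZE|² = 225 + 9 = 234
|ZF|² = 9 + 100 = 109
|ZG|² = 1 + 16 = 17
|ZH|² = 1 + 196 = 197
|ZJ|² = 484 + 256 = 740
Z is equidistant from B and G (both at squared distance 17), and every other site is strictly farther — so Z lies on the B–G Voronoi edge.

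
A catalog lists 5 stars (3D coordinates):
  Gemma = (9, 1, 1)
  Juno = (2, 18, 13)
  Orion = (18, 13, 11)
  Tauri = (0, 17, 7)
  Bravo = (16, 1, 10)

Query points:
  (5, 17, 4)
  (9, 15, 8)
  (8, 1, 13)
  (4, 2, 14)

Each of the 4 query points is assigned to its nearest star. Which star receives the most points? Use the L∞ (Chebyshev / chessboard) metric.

(5, 17, 4) — d to each: Gemma:16, Juno:9, Orion:13, Tauri:5, Bravo:16 → nearest is Tauri
(9, 15, 8) — d to each: Gemma:14, Juno:7, Orion:9, Tauri:9, Bravo:14 → nearest is Juno
(8, 1, 13) — d to each: Gemma:12, Juno:17, Orion:12, Tauri:16, Bravo:8 → nearest is Bravo
(4, 2, 14) — d to each: Gemma:13, Juno:16, Orion:14, Tauri:15, Bravo:12 → nearest is Bravo
Tally — Juno:1, Tauri:1, Bravo:2. Bravo captures the most (2).

Bravo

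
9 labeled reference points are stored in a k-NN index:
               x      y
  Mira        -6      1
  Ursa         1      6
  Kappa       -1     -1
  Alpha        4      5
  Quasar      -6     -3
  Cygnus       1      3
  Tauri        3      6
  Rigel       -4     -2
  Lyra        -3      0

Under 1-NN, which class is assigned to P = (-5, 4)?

Mira

Since √ is increasing, it suffices to compare squared distances:
d²(P, Mira) = (-5−(-6))² + (4−1)² = 1 + 9 = 10
d²(P, Ursa) = (-5−1)² + (4−6)² = 36 + 4 = 40
d²(P, Kappa) = (-5−(-1))² + (4−(-1))² = 16 + 25 = 41
d²(P, Alpha) = (-5−4)² + (4−5)² = 81 + 1 = 82
d²(P, Quasar) = (-5−(-6))² + (4−(-3))² = 1 + 49 = 50
d²(P, Cygnus) = (-5−1)² + (4−3)² = 36 + 1 = 37
d²(P, Tauri) = (-5−3)² + (4−6)² = 64 + 4 = 68
d²(P, Rigel) = (-5−(-4))² + (4−(-2))² = 1 + 36 = 37
d²(P, Lyra) = (-5−(-3))² + (4−0)² = 4 + 16 = 20
Mira is nearest.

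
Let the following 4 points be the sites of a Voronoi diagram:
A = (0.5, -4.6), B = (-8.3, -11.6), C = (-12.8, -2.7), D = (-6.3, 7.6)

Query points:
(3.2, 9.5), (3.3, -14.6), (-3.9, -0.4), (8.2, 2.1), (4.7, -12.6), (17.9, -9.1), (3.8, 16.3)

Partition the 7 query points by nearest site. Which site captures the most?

(3.2, 9.5) — d² to each: A:206.1, B:577.46, C:404.84, D:93.86 → nearest is D
(3.3, -14.6) — d² to each: A:107.84, B:143.56, C:400.82, D:585 → nearest is A
(-3.9, -0.4) — d² to each: A:37, B:144.8, C:84.5, D:69.76 → nearest is A
(8.2, 2.1) — d² to each: A:104.18, B:459.94, C:464.04, D:240.5 → nearest is A
(4.7, -12.6) — d² to each: A:81.64, B:170, C:404.26, D:529.04 → nearest is A
(17.9, -9.1) — d² to each: A:323.01, B:692.69, C:983.45, D:864.53 → nearest is A
(3.8, 16.3) — d² to each: A:447.7, B:924.82, C:636.56, D:177.7 → nearest is D
Tally — A:5, D:2. A captures the most (5).

A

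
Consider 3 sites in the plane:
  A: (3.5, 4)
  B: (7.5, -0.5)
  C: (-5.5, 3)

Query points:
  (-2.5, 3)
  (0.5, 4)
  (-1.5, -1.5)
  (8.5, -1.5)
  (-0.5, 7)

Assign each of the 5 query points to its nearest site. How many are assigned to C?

(-2.5, 3) — d² to each: A:37, B:112.25, C:9 → nearest is C
(0.5, 4) — d² to each: A:9, B:69.25, C:37 → nearest is A
(-1.5, -1.5) — d² to each: A:55.25, B:82, C:36.25 → nearest is C
(8.5, -1.5) — d² to each: A:55.25, B:2, C:216.25 → nearest is B
(-0.5, 7) — d² to each: A:25, B:120.25, C:41 → nearest is A
2 of the 5 points have C as nearest.

2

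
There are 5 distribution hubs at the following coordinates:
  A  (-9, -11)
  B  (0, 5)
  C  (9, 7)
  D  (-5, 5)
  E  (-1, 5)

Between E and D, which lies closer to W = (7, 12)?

Compare squared distances:
|WE|² = (7−(-1))² + (12−5)² = 64 + 49 = 113
|WD|² = (7−(-5))² + (12−5)² = 144 + 49 = 193
113 < 193, so E is closer.

E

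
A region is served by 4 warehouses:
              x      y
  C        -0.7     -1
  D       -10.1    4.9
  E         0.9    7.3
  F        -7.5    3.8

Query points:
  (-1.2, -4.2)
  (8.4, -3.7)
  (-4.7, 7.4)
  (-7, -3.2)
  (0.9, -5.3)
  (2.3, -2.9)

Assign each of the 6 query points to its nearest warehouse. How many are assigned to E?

(-1.2, -4.2) — d² to each: C:10.49, D:162.02, E:136.66, F:103.69 → nearest is C
(8.4, -3.7) — d² to each: C:90.1, D:416.21, E:177.25, F:309.06 → nearest is C
(-4.7, 7.4) — d² to each: C:86.56, D:35.41, E:31.37, F:20.8 → nearest is F
(-7, -3.2) — d² to each: C:44.53, D:75.22, E:172.66, F:49.25 → nearest is C
(0.9, -5.3) — d² to each: C:21.05, D:225.04, E:158.76, F:153.37 → nearest is C
(2.3, -2.9) — d² to each: C:12.61, D:214.6, E:106, F:140.93 → nearest is C
0 of the 6 points have E as nearest.

0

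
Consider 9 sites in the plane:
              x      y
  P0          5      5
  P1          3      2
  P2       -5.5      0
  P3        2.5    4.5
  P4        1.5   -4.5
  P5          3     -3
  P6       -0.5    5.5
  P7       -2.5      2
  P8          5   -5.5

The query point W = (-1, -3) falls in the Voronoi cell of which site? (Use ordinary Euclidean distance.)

Squared Euclidean distances:
|WP0|² = (-1−5)² + (-3−5)² = 36 + 64 = 100
|WP1|² = (-1−3)² + (-3−2)² = 16 + 25 = 41
|WP2|² = (-1−(-5.5))² + (-3−0)² = 20.25 + 9 = 29.25
|WP3|² = (-1−2.5)² + (-3−4.5)² = 12.25 + 56.25 = 68.5
|WP4|² = (-1−1.5)² + (-3−(-4.5))² = 6.25 + 2.25 = 8.5
|WP5|² = (-1−3)² + (-3−(-3))² = 16 + 0 = 16
|WP6|² = (-1−(-0.5))² + (-3−5.5)² = 0.25 + 72.25 = 72.5
|WP7|² = (-1−(-2.5))² + (-3−2)² = 2.25 + 25 = 27.25
|WP8|² = (-1−5)² + (-3−(-5.5))² = 36 + 6.25 = 42.25
The smallest is to P4, so W lies in the Voronoi region of P4.

P4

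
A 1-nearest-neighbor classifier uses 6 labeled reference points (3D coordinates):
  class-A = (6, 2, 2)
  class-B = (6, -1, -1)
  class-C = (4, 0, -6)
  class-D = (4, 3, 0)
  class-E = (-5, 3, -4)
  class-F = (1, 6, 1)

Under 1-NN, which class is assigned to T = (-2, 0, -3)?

class-E

Squared Euclidean distances:
d²(T, class-A) = (-2−6)² + (0−2)² + (-3−2)² = 64 + 4 + 25 = 93
d²(T, class-B) = (-2−6)² + (0−(-1))² + (-3−(-1))² = 64 + 1 + 4 = 69
d²(T, class-C) = (-2−4)² + (0−0)² + (-3−(-6))² = 36 + 0 + 9 = 45
d²(T, class-D) = (-2−4)² + (0−3)² + (-3−0)² = 36 + 9 + 9 = 54
d²(T, class-E) = (-2−(-5))² + (0−3)² + (-3−(-4))² = 9 + 9 + 1 = 19
d²(T, class-F) = (-2−1)² + (0−6)² + (-3−1)² = 9 + 36 + 16 = 61
The smallest is to class-E, so T lies in the Voronoi region of class-E.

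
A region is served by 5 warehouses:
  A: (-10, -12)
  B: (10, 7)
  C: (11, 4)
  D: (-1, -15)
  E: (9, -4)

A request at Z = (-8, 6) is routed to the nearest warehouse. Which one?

Since √ is increasing, it suffices to compare squared distances:
|ZA|² = (-8−(-10))² + (6−(-12))² = 4 + 324 = 328
|ZB|² = (-8−10)² + (6−7)² = 324 + 1 = 325
|ZC|² = (-8−11)² + (6−4)² = 361 + 4 = 365
|ZD|² = (-8−(-1))² + (6−(-15))² = 49 + 441 = 490
|ZE|² = (-8−9)² + (6−(-4))² = 289 + 100 = 389
The smallest is to B, so Z lies in the Voronoi region of B.

B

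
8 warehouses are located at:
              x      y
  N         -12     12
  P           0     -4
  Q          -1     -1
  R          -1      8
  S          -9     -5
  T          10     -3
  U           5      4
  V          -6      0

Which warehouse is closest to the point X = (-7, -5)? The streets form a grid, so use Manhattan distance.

d(X,N) = |-7−(-12)| + |-5−12| = 5 + 17 = 22
d(X,P) = |-7−0| + |-5−(-4)| = 7 + 1 = 8
d(X,Q) = |-7−(-1)| + |-5−(-1)| = 6 + 4 = 10
d(X,R) = |-7−(-1)| + |-5−8| = 6 + 13 = 19
d(X,S) = |-7−(-9)| + |-5−(-5)| = 2 + 0 = 2
d(X,T) = |-7−10| + |-5−(-3)| = 17 + 2 = 19
d(X,U) = |-7−5| + |-5−4| = 12 + 9 = 21
d(X,V) = |-7−(-6)| + |-5−0| = 1 + 5 = 6
The smallest is to S, so X lies in the Voronoi region of S.

S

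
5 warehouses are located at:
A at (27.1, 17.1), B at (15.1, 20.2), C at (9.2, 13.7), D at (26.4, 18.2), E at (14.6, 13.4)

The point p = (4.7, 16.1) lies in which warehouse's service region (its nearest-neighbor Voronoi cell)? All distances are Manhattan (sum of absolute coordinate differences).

d(p,A) = |4.7−27.1| + |16.1−17.1| = 22.4 + 1 = 23.4
d(p,B) = |4.7−15.1| + |16.1−20.2| = 10.4 + 4.1 = 14.5
d(p,C) = |4.7−9.2| + |16.1−13.7| = 4.5 + 2.4 = 6.9
d(p,D) = |4.7−26.4| + |16.1−18.2| = 21.7 + 2.1 = 23.8
d(p,E) = |4.7−14.6| + |16.1−13.4| = 9.9 + 2.7 = 12.6
The smallest is to C, so p lies in the Voronoi region of C.

C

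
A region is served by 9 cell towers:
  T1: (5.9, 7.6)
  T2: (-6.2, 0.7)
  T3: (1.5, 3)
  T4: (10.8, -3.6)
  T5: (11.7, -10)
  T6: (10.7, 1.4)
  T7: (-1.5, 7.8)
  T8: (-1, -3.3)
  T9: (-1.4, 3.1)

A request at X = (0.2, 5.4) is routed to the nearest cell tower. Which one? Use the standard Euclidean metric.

T3

Squared Euclidean distances:
|XT1|² = (0.2−5.9)² + (5.4−7.6)² = 32.49 + 4.84 = 37.33
|XT2|² = (0.2−(-6.2))² + (5.4−0.7)² = 40.96 + 22.09 = 63.05
|XT3|² = (0.2−1.5)² + (5.4−3)² = 1.69 + 5.76 = 7.45
|XT4|² = (0.2−10.8)² + (5.4−(-3.6))² = 112.36 + 81 = 193.36
|XT5|² = (0.2−11.7)² + (5.4−(-10))² = 132.25 + 237.16 = 369.41
|XT6|² = (0.2−10.7)² + (5.4−1.4)² = 110.25 + 16 = 126.25
|XT7|² = (0.2−(-1.5))² + (5.4−7.8)² = 2.89 + 5.76 = 8.65
|XT8|² = (0.2−(-1))² + (5.4−(-3.3))² = 1.44 + 75.69 = 77.13
|XT9|² = (0.2−(-1.4))² + (5.4−3.1)² = 2.56 + 5.29 = 7.85
The smallest is to T3, so X lies in the Voronoi region of T3.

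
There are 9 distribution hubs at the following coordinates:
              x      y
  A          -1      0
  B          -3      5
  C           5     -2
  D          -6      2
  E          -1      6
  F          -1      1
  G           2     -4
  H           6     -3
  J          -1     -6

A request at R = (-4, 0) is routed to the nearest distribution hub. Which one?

D

Since √ is increasing, it suffices to compare squared distances:
|RA|² = (-4−(-1))² + (0−0)² = 9 + 0 = 9
|RB|² = (-4−(-3))² + (0−5)² = 1 + 25 = 26
|RC|² = (-4−5)² + (0−(-2))² = 81 + 4 = 85
|RD|² = (-4−(-6))² + (0−2)² = 4 + 4 = 8
|RE|² = (-4−(-1))² + (0−6)² = 9 + 36 = 45
|RF|² = (-4−(-1))² + (0−1)² = 9 + 1 = 10
|RG|² = (-4−2)² + (0−(-4))² = 36 + 16 = 52
|RH|² = (-4−6)² + (0−(-3))² = 100 + 9 = 109
|RJ|² = (-4−(-1))² + (0−(-6))² = 9 + 36 = 45
The smallest is to D, so R lies in the Voronoi region of D.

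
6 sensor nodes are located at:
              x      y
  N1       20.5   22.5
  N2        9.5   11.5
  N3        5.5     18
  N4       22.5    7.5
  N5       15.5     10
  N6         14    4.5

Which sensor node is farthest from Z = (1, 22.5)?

N4

Compare squared distances (the ordering matches that of the actual distances):
|ZN1|² = (1−20.5)² + (22.5−22.5)² = 380.25 + 0 = 380.25
|ZN2|² = (1−9.5)² + (22.5−11.5)² = 72.25 + 121 = 193.25
|ZN3|² = (1−5.5)² + (22.5−18)² = 20.25 + 20.25 = 40.5
|ZN4|² = (1−22.5)² + (22.5−7.5)² = 462.25 + 225 = 687.25
|ZN5|² = (1−15.5)² + (22.5−10)² = 210.25 + 156.25 = 366.5
|ZN6|² = (1−14)² + (22.5−4.5)² = 169 + 324 = 493
The largest is to N4.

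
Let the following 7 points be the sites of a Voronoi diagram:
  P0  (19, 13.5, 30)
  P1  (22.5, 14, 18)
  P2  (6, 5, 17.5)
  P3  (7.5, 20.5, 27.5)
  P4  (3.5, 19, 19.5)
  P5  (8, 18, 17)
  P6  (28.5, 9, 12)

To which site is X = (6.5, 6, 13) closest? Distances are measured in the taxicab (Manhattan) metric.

d(X,P0) = |6.5−19| + |6−13.5| + |13−30| = 12.5 + 7.5 + 17 = 37
d(X,P1) = |6.5−22.5| + |6−14| + |13−18| = 16 + 8 + 5 = 29
d(X,P2) = |6.5−6| + |6−5| + |13−17.5| = 0.5 + 1 + 4.5 = 6
d(X,P3) = |6.5−7.5| + |6−20.5| + |13−27.5| = 1 + 14.5 + 14.5 = 30
d(X,P4) = |6.5−3.5| + |6−19| + |13−19.5| = 3 + 13 + 6.5 = 22.5
d(X,P5) = |6.5−8| + |6−18| + |13−17| = 1.5 + 12 + 4 = 17.5
d(X,P6) = |6.5−28.5| + |6−9| + |13−12| = 22 + 3 + 1 = 26
The smallest is to P2, so X lies in the Voronoi region of P2.

P2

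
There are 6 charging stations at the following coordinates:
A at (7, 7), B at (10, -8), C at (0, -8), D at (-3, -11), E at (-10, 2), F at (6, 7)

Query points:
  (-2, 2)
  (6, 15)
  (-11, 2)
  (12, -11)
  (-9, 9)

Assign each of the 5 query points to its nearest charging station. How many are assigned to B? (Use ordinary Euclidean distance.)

(-2, 2) — d² to each: A:106, B:244, C:104, D:170, E:64, F:89 → nearest is E
(6, 15) — d² to each: A:65, B:545, C:565, D:757, E:425, F:64 → nearest is F
(-11, 2) — d² to each: A:349, B:541, C:221, D:233, E:1, F:314 → nearest is E
(12, -11) — d² to each: A:349, B:13, C:153, D:225, E:653, F:360 → nearest is B
(-9, 9) — d² to each: A:260, B:650, C:370, D:436, E:50, F:229 → nearest is E
1 of the 5 points has B as nearest.

1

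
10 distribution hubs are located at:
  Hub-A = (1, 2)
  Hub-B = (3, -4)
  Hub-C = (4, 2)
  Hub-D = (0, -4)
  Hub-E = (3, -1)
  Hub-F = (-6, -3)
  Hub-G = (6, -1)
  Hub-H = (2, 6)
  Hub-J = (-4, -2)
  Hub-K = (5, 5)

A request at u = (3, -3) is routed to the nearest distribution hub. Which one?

Compare squared distances (the ordering matches that of the actual distances):
d²(u, Hub-A) = 4 + 25 = 29
d²(u, Hub-B) = 0 + 1 = 1
d²(u, Hub-C) = 1 + 25 = 26
d²(u, Hub-D) = 9 + 1 = 10
d²(u, Hub-E) = 0 + 4 = 4
d²(u, Hub-F) = 81 + 0 = 81
d²(u, Hub-G) = 9 + 4 = 13
d²(u, Hub-H) = 1 + 81 = 82
d²(u, Hub-J) = 49 + 1 = 50
d²(u, Hub-K) = 4 + 64 = 68
Hub-B is nearest.

Hub-B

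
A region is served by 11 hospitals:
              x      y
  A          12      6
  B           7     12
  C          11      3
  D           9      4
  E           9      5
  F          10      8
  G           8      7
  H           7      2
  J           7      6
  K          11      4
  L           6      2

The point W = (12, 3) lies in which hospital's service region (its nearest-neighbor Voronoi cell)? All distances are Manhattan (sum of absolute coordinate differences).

d(W,A) = |12−12| + |3−6| = 0 + 3 = 3
d(W,B) = |12−7| + |3−12| = 5 + 9 = 14
d(W,C) = |12−11| + |3−3| = 1 + 0 = 1
d(W,D) = |12−9| + |3−4| = 3 + 1 = 4
d(W,E) = |12−9| + |3−5| = 3 + 2 = 5
d(W,F) = |12−10| + |3−8| = 2 + 5 = 7
d(W,G) = |12−8| + |3−7| = 4 + 4 = 8
d(W,H) = |12−7| + |3−2| = 5 + 1 = 6
d(W,J) = |12−7| + |3−6| = 5 + 3 = 8
d(W,K) = |12−11| + |3−4| = 1 + 1 = 2
d(W,L) = |12−6| + |3−2| = 6 + 1 = 7
Minimum is at C.

C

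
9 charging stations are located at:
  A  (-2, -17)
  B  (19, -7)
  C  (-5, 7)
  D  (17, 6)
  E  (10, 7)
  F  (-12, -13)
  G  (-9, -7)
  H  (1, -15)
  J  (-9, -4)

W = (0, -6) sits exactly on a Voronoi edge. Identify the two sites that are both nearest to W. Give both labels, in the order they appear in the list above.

G and H

Squared distances from W to each site:
|WA|² = (0−(-2))² + (-6−(-17))² = 4 + 121 = 125
|WB|² = (0−19)² + (-6−(-7))² = 361 + 1 = 362
|WC|² = (0−(-5))² + (-6−7)² = 25 + 169 = 194
|WD|² = (0−17)² + (-6−6)² = 289 + 144 = 433
|WE|² = (0−10)² + (-6−7)² = 100 + 169 = 269
|WF|² = (0−(-12))² + (-6−(-13))² = 144 + 49 = 193
|WG|² = (0−(-9))² + (-6−(-7))² = 81 + 1 = 82
|WH|² = (0−1)² + (-6−(-15))² = 1 + 81 = 82
|WJ|² = (0−(-9))² + (-6−(-4))² = 81 + 4 = 85
W is equidistant from G and H (both at squared distance 82), and every other site is strictly farther — so W lies on the G–H Voronoi edge.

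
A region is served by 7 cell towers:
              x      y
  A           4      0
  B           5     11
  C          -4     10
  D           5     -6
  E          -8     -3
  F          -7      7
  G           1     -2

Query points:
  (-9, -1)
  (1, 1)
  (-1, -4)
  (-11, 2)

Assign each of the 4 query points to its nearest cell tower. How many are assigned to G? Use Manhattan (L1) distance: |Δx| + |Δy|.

2

(-9, -1) — d to each: A:14, B:26, C:16, D:19, E:3, F:10, G:11 → nearest is E
(1, 1) — d to each: A:4, B:14, C:14, D:11, E:13, F:14, G:3 → nearest is G
(-1, -4) — d to each: A:9, B:21, C:17, D:8, E:8, F:17, G:4 → nearest is G
(-11, 2) — d to each: A:17, B:25, C:15, D:24, E:8, F:9, G:16 → nearest is E
2 of the 4 points have G as nearest.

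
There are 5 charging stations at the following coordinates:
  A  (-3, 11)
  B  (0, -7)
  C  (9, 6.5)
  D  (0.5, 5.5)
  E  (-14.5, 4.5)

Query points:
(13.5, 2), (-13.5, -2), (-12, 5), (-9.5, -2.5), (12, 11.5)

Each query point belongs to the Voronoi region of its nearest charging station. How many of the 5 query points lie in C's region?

(13.5, 2) — d² to each: A:353.25, B:263.25, C:40.5, D:181.25, E:790.25 → nearest is C
(-13.5, -2) — d² to each: A:279.25, B:207.25, C:578.5, D:252.25, E:43.25 → nearest is E
(-12, 5) — d² to each: A:117, B:288, C:443.25, D:156.5, E:6.5 → nearest is E
(-9.5, -2.5) — d² to each: A:224.5, B:110.5, C:423.25, D:164, E:74 → nearest is E
(12, 11.5) — d² to each: A:225.25, B:486.25, C:34, D:168.25, E:751.25 → nearest is C
2 of the 5 points have C as nearest.

2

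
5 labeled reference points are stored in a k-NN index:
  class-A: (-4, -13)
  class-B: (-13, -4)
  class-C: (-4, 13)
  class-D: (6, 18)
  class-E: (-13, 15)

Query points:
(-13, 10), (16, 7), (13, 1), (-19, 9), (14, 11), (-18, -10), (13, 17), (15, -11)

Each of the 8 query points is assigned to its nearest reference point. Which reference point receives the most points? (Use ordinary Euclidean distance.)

class-D

(-13, 10) — d² to each: class-A:610, class-B:196, class-C:90, class-D:425, class-E:25 → nearest is class-E
(16, 7) — d² to each: class-A:800, class-B:962, class-C:436, class-D:221, class-E:905 → nearest is class-D
(13, 1) — d² to each: class-A:485, class-B:701, class-C:433, class-D:338, class-E:872 → nearest is class-D
(-19, 9) — d² to each: class-A:709, class-B:205, class-C:241, class-D:706, class-E:72 → nearest is class-E
(14, 11) — d² to each: class-A:900, class-B:954, class-C:328, class-D:113, class-E:745 → nearest is class-D
(-18, -10) — d² to each: class-A:205, class-B:61, class-C:725, class-D:1360, class-E:650 → nearest is class-B
(13, 17) — d² to each: class-A:1189, class-B:1117, class-C:305, class-D:50, class-E:680 → nearest is class-D
(15, -11) — d² to each: class-A:365, class-B:833, class-C:937, class-D:922, class-E:1460 → nearest is class-A
Tally — class-A:1, class-B:1, class-D:4, class-E:2. class-D captures the most (4).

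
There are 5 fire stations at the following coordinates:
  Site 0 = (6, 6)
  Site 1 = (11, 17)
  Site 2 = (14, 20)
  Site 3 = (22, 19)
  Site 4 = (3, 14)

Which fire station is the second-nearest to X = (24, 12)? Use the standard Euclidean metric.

Squared Euclidean distances:
d²(X, Site 0) = (24−6)² + (12−6)² = 324 + 36 = 360
d²(X, Site 1) = (24−11)² + (12−17)² = 169 + 25 = 194
d²(X, Site 2) = (24−14)² + (12−20)² = 100 + 64 = 164
d²(X, Site 3) = (24−22)² + (12−19)² = 4 + 49 = 53
d²(X, Site 4) = (24−3)² + (12−14)² = 441 + 4 = 445
Sorted ascending: Site 3, Site 2, Site 1, … — the second-nearest is Site 2.

Site 2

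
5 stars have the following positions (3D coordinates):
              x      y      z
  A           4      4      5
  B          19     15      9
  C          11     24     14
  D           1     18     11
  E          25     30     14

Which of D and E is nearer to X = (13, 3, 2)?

D

Compare squared distances:
|XD|² = (13−1)² + (3−18)² + (2−11)² = 144 + 225 + 81 = 450
|XE|² = (13−25)² + (3−30)² + (2−14)² = 144 + 729 + 144 = 1017
450 < 1017, so D is closer.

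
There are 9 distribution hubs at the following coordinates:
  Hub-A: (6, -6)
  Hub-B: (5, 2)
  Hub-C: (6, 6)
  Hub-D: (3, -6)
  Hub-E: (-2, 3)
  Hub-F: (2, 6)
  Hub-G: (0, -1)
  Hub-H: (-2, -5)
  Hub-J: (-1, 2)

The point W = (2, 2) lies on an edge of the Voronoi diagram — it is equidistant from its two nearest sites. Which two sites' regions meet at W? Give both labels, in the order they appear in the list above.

Hub-B and Hub-J

Squared distances from W to each site:
d²(W, Hub-A) = 16 + 64 = 80
d²(W, Hub-B) = 9 + 0 = 9
d²(W, Hub-C) = 16 + 16 = 32
d²(W, Hub-D) = 1 + 64 = 65
d²(W, Hub-E) = 16 + 1 = 17
d²(W, Hub-F) = 0 + 16 = 16
d²(W, Hub-G) = 4 + 9 = 13
d²(W, Hub-H) = 16 + 49 = 65
d²(W, Hub-J) = 9 + 0 = 9
W is equidistant from Hub-B and Hub-J (both at squared distance 9), and every other site is strictly farther — so W lies on the Hub-B–Hub-J Voronoi edge.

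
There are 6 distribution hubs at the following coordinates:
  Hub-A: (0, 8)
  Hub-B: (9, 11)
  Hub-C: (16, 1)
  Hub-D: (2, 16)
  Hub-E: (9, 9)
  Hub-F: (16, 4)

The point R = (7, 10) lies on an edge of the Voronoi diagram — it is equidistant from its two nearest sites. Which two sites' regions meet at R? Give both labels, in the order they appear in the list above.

Hub-B and Hub-E

Squared distances from R to each site:
d²(R, Hub-A) = (7−0)² + (10−8)² = 49 + 4 = 53
d²(R, Hub-B) = (7−9)² + (10−11)² = 4 + 1 = 5
d²(R, Hub-C) = (7−16)² + (10−1)² = 81 + 81 = 162
d²(R, Hub-D) = (7−2)² + (10−16)² = 25 + 36 = 61
d²(R, Hub-E) = (7−9)² + (10−9)² = 4 + 1 = 5
d²(R, Hub-F) = (7−16)² + (10−4)² = 81 + 36 = 117
R is equidistant from Hub-B and Hub-E (both at squared distance 5), and every other site is strictly farther — so R lies on the Hub-B–Hub-E Voronoi edge.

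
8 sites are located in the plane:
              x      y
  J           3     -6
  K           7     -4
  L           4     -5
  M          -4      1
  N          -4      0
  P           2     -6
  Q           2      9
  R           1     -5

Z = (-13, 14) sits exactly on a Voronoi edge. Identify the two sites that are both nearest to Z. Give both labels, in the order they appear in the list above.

Squared distances from Z to each site:
|ZJ|² = (-13−3)² + (14−(-6))² = 256 + 400 = 656
|ZK|² = (-13−7)² + (14−(-4))² = 400 + 324 = 724
|ZL|² = (-13−4)² + (14−(-5))² = 289 + 361 = 650
|ZM|² = (-13−(-4))² + (14−1)² = 81 + 169 = 250
|ZN|² = (-13−(-4))² + (14−0)² = 81 + 196 = 277
|ZP|² = (-13−2)² + (14−(-6))² = 225 + 400 = 625
|ZQ|² = (-13−2)² + (14−9)² = 225 + 25 = 250
|ZR|² = (-13−1)² + (14−(-5))² = 196 + 361 = 557
Z is equidistant from M and Q (both at squared distance 250), and every other site is strictly farther — so Z lies on the M–Q Voronoi edge.

M and Q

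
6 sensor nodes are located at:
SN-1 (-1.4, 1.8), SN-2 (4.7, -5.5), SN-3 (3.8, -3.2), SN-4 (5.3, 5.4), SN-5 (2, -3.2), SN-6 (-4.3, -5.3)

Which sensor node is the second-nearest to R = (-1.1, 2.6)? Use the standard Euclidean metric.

SN-5

Since √ is increasing, it suffices to compare squared distances:
d²(R, SN-1) = (-1.1−(-1.4))² + (2.6−1.8)² = 0.09 + 0.64 = 0.73
d²(R, SN-2) = (-1.1−4.7)² + (2.6−(-5.5))² = 33.64 + 65.61 = 99.25
d²(R, SN-3) = (-1.1−3.8)² + (2.6−(-3.2))² = 24.01 + 33.64 = 57.65
d²(R, SN-4) = (-1.1−5.3)² + (2.6−5.4)² = 40.96 + 7.84 = 48.8
d²(R, SN-5) = (-1.1−2)² + (2.6−(-3.2))² = 9.61 + 33.64 = 43.25
d²(R, SN-6) = (-1.1−(-4.3))² + (2.6−(-5.3))² = 10.24 + 62.41 = 72.65
Sorted ascending: SN-1, SN-5, SN-4, … — the second-nearest is SN-5.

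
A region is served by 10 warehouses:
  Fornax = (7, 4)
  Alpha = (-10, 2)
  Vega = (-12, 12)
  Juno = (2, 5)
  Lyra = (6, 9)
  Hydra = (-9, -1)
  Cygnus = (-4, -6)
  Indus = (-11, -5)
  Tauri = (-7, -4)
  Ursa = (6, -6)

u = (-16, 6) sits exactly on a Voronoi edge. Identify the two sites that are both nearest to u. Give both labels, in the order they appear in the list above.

Squared distances from u to each site:
d²(u, Fornax) = (-16−7)² + (6−4)² = 529 + 4 = 533
d²(u, Alpha) = (-16−(-10))² + (6−2)² = 36 + 16 = 52
d²(u, Vega) = (-16−(-12))² + (6−12)² = 16 + 36 = 52
d²(u, Juno) = (-16−2)² + (6−5)² = 324 + 1 = 325
d²(u, Lyra) = (-16−6)² + (6−9)² = 484 + 9 = 493
d²(u, Hydra) = (-16−(-9))² + (6−(-1))² = 49 + 49 = 98
d²(u, Cygnus) = (-16−(-4))² + (6−(-6))² = 144 + 144 = 288
d²(u, Indus) = (-16−(-11))² + (6−(-5))² = 25 + 121 = 146
d²(u, Tauri) = (-16−(-7))² + (6−(-4))² = 81 + 100 = 181
d²(u, Ursa) = (-16−6)² + (6−(-6))² = 484 + 144 = 628
u is equidistant from Alpha and Vega (both at squared distance 52), and every other site is strictly farther — so u lies on the Alpha–Vega Voronoi edge.

Alpha and Vega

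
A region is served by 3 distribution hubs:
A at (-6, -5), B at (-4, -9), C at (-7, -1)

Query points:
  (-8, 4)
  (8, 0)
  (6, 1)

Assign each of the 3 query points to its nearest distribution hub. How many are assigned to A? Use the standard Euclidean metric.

(-8, 4) — d² to each: A:85, B:185, C:26 → nearest is C
(8, 0) — d² to each: A:221, B:225, C:226 → nearest is A
(6, 1) — d² to each: A:180, B:200, C:173 → nearest is C
1 of the 3 points has A as nearest.

1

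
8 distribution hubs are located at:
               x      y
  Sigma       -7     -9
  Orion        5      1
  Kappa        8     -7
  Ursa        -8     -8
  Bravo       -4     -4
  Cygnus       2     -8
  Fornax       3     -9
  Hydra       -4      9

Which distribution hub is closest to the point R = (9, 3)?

Since √ is increasing, it suffices to compare squared distances:
d²(R, Sigma) = (9−(-7))² + (3−(-9))² = 256 + 144 = 400
d²(R, Orion) = (9−5)² + (3−1)² = 16 + 4 = 20
d²(R, Kappa) = (9−8)² + (3−(-7))² = 1 + 100 = 101
d²(R, Ursa) = (9−(-8))² + (3−(-8))² = 289 + 121 = 410
d²(R, Bravo) = (9−(-4))² + (3−(-4))² = 169 + 49 = 218
d²(R, Cygnus) = (9−2)² + (3−(-8))² = 49 + 121 = 170
d²(R, Fornax) = (9−3)² + (3−(-9))² = 36 + 144 = 180
d²(R, Hydra) = (9−(-4))² + (3−9)² = 169 + 36 = 205
Minimum is at Orion.

Orion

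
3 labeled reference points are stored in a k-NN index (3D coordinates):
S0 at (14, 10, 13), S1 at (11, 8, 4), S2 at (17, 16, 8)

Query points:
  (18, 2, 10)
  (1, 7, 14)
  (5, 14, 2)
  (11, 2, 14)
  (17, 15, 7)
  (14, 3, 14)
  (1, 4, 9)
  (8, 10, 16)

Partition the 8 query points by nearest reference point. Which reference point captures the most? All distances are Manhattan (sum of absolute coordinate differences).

S0

(18, 2, 10) — d to each: S0:15, S1:19, S2:17 → nearest is S0
(1, 7, 14) — d to each: S0:17, S1:21, S2:31 → nearest is S0
(5, 14, 2) — d to each: S0:24, S1:14, S2:20 → nearest is S1
(11, 2, 14) — d to each: S0:12, S1:16, S2:26 → nearest is S0
(17, 15, 7) — d to each: S0:14, S1:16, S2:2 → nearest is S2
(14, 3, 14) — d to each: S0:8, S1:18, S2:22 → nearest is S0
(1, 4, 9) — d to each: S0:23, S1:19, S2:29 → nearest is S1
(8, 10, 16) — d to each: S0:9, S1:17, S2:23 → nearest is S0
Tally — S0:5, S1:2, S2:1. S0 captures the most (5).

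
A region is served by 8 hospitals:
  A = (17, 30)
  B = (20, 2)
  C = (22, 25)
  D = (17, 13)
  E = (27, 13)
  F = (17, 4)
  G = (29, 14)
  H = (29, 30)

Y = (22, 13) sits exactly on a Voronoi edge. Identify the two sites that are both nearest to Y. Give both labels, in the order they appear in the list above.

D and E

Squared distances from Y to each site:
|YA|² = 25 + 289 = 314
|YB|² = 4 + 121 = 125
|YC|² = 0 + 144 = 144
|YD|² = 25 + 0 = 25
|YE|² = 25 + 0 = 25
|YF|² = 25 + 81 = 106
|YG|² = 49 + 1 = 50
|YH|² = 49 + 289 = 338
Y is equidistant from D and E (both at squared distance 25), and every other site is strictly farther — so Y lies on the D–E Voronoi edge.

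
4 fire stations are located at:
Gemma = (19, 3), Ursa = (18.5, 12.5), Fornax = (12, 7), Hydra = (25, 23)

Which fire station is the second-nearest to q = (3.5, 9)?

Ursa

Squared Euclidean distances:
d²(q, Gemma) = 240.25 + 36 = 276.25
d²(q, Ursa) = 225 + 12.25 = 237.25
d²(q, Fornax) = 72.25 + 4 = 76.25
d²(q, Hydra) = 462.25 + 196 = 658.25
Sorted ascending: Fornax, Ursa, Gemma, … — the second-nearest is Ursa.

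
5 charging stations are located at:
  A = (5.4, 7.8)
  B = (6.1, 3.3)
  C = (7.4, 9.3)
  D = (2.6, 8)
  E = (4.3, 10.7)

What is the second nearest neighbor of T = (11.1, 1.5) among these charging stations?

A

Squared Euclidean distances:
|TA|² = 32.49 + 39.69 = 72.18
|TB|² = 25 + 3.24 = 28.24
|TC|² = 13.69 + 60.84 = 74.53
|TD|² = 72.25 + 42.25 = 114.5
|TE|² = 46.24 + 84.64 = 130.88
Sorted ascending: B, A, C, … — the second-nearest is A.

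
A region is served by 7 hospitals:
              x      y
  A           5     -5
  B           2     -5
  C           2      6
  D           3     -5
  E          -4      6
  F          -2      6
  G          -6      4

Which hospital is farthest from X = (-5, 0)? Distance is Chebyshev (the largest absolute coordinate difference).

A

d(X,A) = max(10, 5) = 10
d(X,B) = max(7, 5) = 7
d(X,C) = max(7, 6) = 7
d(X,D) = max(8, 5) = 8
d(X,E) = max(1, 6) = 6
d(X,F) = max(3, 6) = 6
d(X,G) = max(1, 4) = 4
The largest is to A.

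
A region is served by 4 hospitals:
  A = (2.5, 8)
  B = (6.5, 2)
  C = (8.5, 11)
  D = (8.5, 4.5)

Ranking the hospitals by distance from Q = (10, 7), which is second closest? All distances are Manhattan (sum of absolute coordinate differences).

C

d(Q,A) = |10−2.5| + |7−8| = 7.5 + 1 = 8.5
d(Q,B) = |10−6.5| + |7−2| = 3.5 + 5 = 8.5
d(Q,C) = |10−8.5| + |7−11| = 1.5 + 4 = 5.5
d(Q,D) = |10−8.5| + |7−4.5| = 1.5 + 2.5 = 4
Sorted ascending: D, C, A, … — the second-nearest is C.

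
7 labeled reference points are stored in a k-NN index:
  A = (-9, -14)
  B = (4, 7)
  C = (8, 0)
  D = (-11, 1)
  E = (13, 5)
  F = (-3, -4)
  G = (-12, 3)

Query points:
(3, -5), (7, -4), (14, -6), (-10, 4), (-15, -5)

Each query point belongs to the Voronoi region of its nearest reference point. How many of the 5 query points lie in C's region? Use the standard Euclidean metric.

(3, -5) — d² to each: A:225, B:145, C:50, D:232, E:200, F:37, G:289 → nearest is F
(7, -4) — d² to each: A:356, B:130, C:17, D:349, E:117, F:100, G:410 → nearest is C
(14, -6) — d² to each: A:593, B:269, C:72, D:674, E:122, F:293, G:757 → nearest is C
(-10, 4) — d² to each: A:325, B:205, C:340, D:10, E:530, F:113, G:5 → nearest is G
(-15, -5) — d² to each: A:117, B:505, C:554, D:52, E:884, F:145, G:73 → nearest is D
2 of the 5 points have C as nearest.

2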